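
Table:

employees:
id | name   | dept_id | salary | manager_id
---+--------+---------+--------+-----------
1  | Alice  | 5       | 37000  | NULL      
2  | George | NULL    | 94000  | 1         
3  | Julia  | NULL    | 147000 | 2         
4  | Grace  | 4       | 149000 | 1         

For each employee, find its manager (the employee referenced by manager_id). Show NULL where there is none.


This is a self-join: employees is joined to a second copy of itself, matching each row's manager_id to another row's id. Use LEFT JOIN so rows with manager_id=NULL are kept.
  - employee 1 (Alice): manager_id=NULL -> NULL
  - employee 2 (George): manager_id=1 -> Alice
  - employee 3 (Julia): manager_id=2 -> George
  - employee 4 (Grace): manager_id=1 -> Alice

SQL:
SELECT a.name AS item, b.name AS manager
FROM employees a
LEFT JOIN employees b ON a.manager_id = b.id

Result:
item   | manager
-------+--------
Alice  | NULL   
George | Alice  
Julia  | George 
Grace  | Alice  


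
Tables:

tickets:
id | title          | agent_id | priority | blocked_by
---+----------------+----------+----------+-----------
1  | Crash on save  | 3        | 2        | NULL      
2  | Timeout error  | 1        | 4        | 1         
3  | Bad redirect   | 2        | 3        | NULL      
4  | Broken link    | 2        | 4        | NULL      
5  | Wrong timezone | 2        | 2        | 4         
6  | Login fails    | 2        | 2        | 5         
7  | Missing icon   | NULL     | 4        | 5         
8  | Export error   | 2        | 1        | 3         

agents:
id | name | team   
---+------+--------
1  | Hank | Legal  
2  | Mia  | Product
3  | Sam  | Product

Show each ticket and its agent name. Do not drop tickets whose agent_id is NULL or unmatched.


LEFT JOIN keeps every row from tickets (the left table); where agent_id has no match in agents, the agent columns become NULL. Walk through each ticket:
  - ticket 1 (Crash on save): agent_id=3 -> matches Sam
  - ticket 2 (Timeout error): agent_id=1 -> matches Hank
  - ticket 3 (Bad redirect): agent_id=2 -> matches Mia
  - ticket 4 (Broken link): agent_id=2 -> matches Mia
  - ticket 5 (Wrong timezone): agent_id=2 -> matches Mia
  - ticket 6 (Login fails): agent_id=2 -> matches Mia
  - ticket 7 (Missing icon): agent_id=NULL, no match -> kept with NULL
  - ticket 8 (Export error): agent_id=2 -> matches Mia
All 8 rows appear; 1 has NULL agent.

SQL:
SELECT a.title, b.name AS agent
FROM tickets a
LEFT JOIN agents b ON a.agent_id = b.id

Result:
title          | agent
---------------+------
Crash on save  | Sam  
Timeout error  | Hank 
Bad redirect   | Mia  
Broken link    | Mia  
Wrong timezone | Mia  
Login fails    | Mia  
Missing icon   | NULL 
Export error   | Mia  


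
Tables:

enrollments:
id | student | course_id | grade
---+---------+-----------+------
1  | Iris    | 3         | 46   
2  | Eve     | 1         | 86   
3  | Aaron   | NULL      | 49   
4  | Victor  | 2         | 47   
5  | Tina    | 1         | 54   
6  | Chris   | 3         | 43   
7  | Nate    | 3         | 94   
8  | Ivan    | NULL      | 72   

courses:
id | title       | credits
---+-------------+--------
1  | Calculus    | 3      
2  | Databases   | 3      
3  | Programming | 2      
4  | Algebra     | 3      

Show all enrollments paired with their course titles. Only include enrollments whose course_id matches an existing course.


INNER JOIN keeps only enrollments rows whose course_id matches an id in courses. Walk through each enrollment:
  - enrollment 1 (Iris): course_id=3 -> matches Programming
  - enrollment 2 (Eve): course_id=1 -> matches Calculus
  - enrollment 3 (Aaron): course_id=NULL, no match -> dropped
  - enrollment 4 (Victor): course_id=2 -> matches Databases
  - enrollment 5 (Tina): course_id=1 -> matches Calculus
  - enrollment 6 (Chris): course_id=3 -> matches Programming
  - enrollment 7 (Nate): course_id=3 -> matches Programming
  - enrollment 8 (Ivan): course_id=NULL, no match -> dropped
So 2 of 8 rows are dropped.

SQL:
SELECT a.student, b.title AS course
FROM enrollments a
INNER JOIN courses b ON a.course_id = b.id

Result:
student | course     
--------+------------
Iris    | Programming
Eve     | Calculus   
Victor  | Databases  
Tina    | Calculus   
Chris   | Programming
Nate    | Programming


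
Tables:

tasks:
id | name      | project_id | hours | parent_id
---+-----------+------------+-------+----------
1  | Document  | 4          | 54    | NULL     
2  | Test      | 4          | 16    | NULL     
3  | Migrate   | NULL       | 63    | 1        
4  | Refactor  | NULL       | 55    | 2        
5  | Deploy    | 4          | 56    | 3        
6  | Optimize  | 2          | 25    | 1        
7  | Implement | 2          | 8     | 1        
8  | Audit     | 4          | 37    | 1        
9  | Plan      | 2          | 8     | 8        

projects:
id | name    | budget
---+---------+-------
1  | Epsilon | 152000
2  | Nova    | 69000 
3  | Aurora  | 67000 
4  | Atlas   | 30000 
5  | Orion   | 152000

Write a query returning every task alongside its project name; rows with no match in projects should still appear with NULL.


LEFT JOIN keeps every row from tasks (the left table); where project_id has no match in projects, the project columns become NULL. Walk through each task:
  - task 1 (Document): project_id=4 -> matches Atlas
  - task 2 (Test): project_id=4 -> matches Atlas
  - task 3 (Migrate): project_id=NULL, no match -> kept with NULL
  - task 4 (Refactor): project_id=NULL, no match -> kept with NULL
  - task 5 (Deploy): project_id=4 -> matches Atlas
  - task 6 (Optimize): project_id=2 -> matches Nova
  - task 7 (Implement): project_id=2 -> matches Nova
  - task 8 (Audit): project_id=4 -> matches Atlas
  - task 9 (Plan): project_id=2 -> matches Nova
All 9 rows appear; 2 have NULL project.

SQL:
SELECT a.name, b.name AS project
FROM tasks a
LEFT JOIN projects b ON a.project_id = b.id

Result:
name      | project
----------+--------
Document  | Atlas  
Test      | Atlas  
Migrate   | NULL   
Refactor  | NULL   
Deploy    | Atlas  
Optimize  | Nova   
Implement | Nova   
Audit     | Atlas  
Plan      | Nova   


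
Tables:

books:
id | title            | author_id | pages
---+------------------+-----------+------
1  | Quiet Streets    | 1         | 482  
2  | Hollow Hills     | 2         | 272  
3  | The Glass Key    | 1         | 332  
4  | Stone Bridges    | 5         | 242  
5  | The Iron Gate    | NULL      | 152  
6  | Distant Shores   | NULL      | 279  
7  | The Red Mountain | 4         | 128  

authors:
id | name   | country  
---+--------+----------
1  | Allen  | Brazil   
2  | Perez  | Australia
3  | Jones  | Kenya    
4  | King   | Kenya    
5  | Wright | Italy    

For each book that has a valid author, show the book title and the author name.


INNER JOIN keeps only books rows whose author_id matches an id in authors. Walk through each book:
  - book 1 (Quiet Streets): author_id=1 -> matches Allen
  - book 2 (Hollow Hills): author_id=2 -> matches Perez
  - book 3 (The Glass Key): author_id=1 -> matches Allen
  - book 4 (Stone Bridges): author_id=5 -> matches Wright
  - book 5 (The Iron Gate): author_id=NULL, no match -> dropped
  - book 6 (Distant Shores): author_id=NULL, no match -> dropped
  - book 7 (The Red Mountain): author_id=4 -> matches King
So 2 of 7 rows are dropped.

SQL:
SELECT a.title, b.name AS author
FROM books a
INNER JOIN authors b ON a.author_id = b.id

Result:
title            | author
-----------------+-------
Quiet Streets    | Allen 
Hollow Hills     | Perez 
The Glass Key    | Allen 
Stone Bridges    | Wright
The Red Mountain | King  


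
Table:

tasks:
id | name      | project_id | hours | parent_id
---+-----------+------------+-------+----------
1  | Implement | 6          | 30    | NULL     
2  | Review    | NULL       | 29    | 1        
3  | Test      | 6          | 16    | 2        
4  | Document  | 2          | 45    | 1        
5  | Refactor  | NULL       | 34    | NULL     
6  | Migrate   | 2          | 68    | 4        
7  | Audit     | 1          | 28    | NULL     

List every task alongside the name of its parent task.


This is a self-join: tasks is joined to a second copy of itself, matching each row's parent_id to another row's id. Use LEFT JOIN so rows with parent_id=NULL are kept.
  - task 1 (Implement): parent_id=NULL -> NULL
  - task 2 (Review): parent_id=1 -> Implement
  - task 3 (Test): parent_id=2 -> Review
  - task 4 (Document): parent_id=1 -> Implement
  - task 5 (Refactor): parent_id=NULL -> NULL
  - task 6 (Migrate): parent_id=4 -> Document
  - task 7 (Audit): parent_id=NULL -> NULL

SQL:
SELECT a.name AS item, b.name AS parent
FROM tasks a
LEFT JOIN tasks b ON a.parent_id = b.id

Result:
item      | parent   
----------+----------
Implement | NULL     
Review    | Implement
Test      | Review   
Document  | Implement
Refactor  | NULL     
Migrate   | Document 
Audit     | NULL     


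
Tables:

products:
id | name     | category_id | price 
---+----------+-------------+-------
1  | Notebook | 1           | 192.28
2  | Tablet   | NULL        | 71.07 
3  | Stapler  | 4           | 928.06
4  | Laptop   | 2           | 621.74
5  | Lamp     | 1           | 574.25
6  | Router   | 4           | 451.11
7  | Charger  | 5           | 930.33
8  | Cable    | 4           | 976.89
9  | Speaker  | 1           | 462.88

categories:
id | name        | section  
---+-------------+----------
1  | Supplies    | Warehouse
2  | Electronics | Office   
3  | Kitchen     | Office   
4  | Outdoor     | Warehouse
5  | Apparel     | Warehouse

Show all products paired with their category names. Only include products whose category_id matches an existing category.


INNER JOIN keeps only products rows whose category_id matches an id in categories. Walk through each product:
  - product 1 (Notebook): category_id=1 -> matches Supplies
  - product 2 (Tablet): category_id=NULL, no match -> dropped
  - product 3 (Stapler): category_id=4 -> matches Outdoor
  - product 4 (Laptop): category_id=2 -> matches Electronics
  - product 5 (Lamp): category_id=1 -> matches Supplies
  - product 6 (Router): category_id=4 -> matches Outdoor
  - product 7 (Charger): category_id=5 -> matches Apparel
  - product 8 (Cable): category_id=4 -> matches Outdoor
  - product 9 (Speaker): category_id=1 -> matches Supplies
So 1 of 9 rows is dropped.

SQL:
SELECT a.name, b.name AS category
FROM products a
INNER JOIN categories b ON a.category_id = b.id

Result:
name     | category   
---------+------------
Notebook | Supplies   
Stapler  | Outdoor    
Laptop   | Electronics
Lamp     | Supplies   
Router   | Outdoor    
Charger  | Apparel    
Cable    | Outdoor    
Speaker  | Supplies   


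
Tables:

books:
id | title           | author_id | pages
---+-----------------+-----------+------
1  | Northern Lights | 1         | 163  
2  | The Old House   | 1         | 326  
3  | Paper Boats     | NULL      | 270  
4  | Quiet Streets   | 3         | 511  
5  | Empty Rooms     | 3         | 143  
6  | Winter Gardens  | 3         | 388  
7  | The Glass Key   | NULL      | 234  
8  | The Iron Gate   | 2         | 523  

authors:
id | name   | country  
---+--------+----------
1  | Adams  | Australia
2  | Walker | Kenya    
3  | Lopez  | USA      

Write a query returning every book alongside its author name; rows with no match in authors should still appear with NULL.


LEFT JOIN keeps every row from books (the left table); where author_id has no match in authors, the author columns become NULL. Walk through each book:
  - book 1 (Northern Lights): author_id=1 -> matches Adams
  - book 2 (The Old House): author_id=1 -> matches Adams
  - book 3 (Paper Boats): author_id=NULL, no match -> kept with NULL
  - book 4 (Quiet Streets): author_id=3 -> matches Lopez
  - book 5 (Empty Rooms): author_id=3 -> matches Lopez
  - book 6 (Winter Gardens): author_id=3 -> matches Lopez
  - book 7 (The Glass Key): author_id=NULL, no match -> kept with NULL
  - book 8 (The Iron Gate): author_id=2 -> matches Walker
All 8 rows appear; 2 have NULL author.

SQL:
SELECT a.title, b.name AS author
FROM books a
LEFT JOIN authors b ON a.author_id = b.id

Result:
title           | author
----------------+-------
Northern Lights | Adams 
The Old House   | Adams 
Paper Boats     | NULL  
Quiet Streets   | Lopez 
Empty Rooms     | Lopez 
Winter Gardens  | Lopez 
The Glass Key   | NULL  
The Iron Gate   | Walker


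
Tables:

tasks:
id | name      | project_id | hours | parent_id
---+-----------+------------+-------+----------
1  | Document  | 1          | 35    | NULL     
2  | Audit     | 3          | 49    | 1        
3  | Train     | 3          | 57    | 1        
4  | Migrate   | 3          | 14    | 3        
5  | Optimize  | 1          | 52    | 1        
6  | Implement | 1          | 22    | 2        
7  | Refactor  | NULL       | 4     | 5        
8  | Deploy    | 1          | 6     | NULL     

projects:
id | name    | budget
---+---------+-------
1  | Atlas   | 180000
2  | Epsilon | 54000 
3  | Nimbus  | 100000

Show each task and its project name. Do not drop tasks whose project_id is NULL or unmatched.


LEFT JOIN keeps every row from tasks (the left table); where project_id has no match in projects, the project columns become NULL. Walk through each task:
  - task 1 (Document): project_id=1 -> matches Atlas
  - task 2 (Audit): project_id=3 -> matches Nimbus
  - task 3 (Train): project_id=3 -> matches Nimbus
  - task 4 (Migrate): project_id=3 -> matches Nimbus
  - task 5 (Optimize): project_id=1 -> matches Atlas
  - task 6 (Implement): project_id=1 -> matches Atlas
  - task 7 (Refactor): project_id=NULL, no match -> kept with NULL
  - task 8 (Deploy): project_id=1 -> matches Atlas
All 8 rows appear; 1 has NULL project.

SQL:
SELECT a.name, b.name AS project
FROM tasks a
LEFT JOIN projects b ON a.project_id = b.id

Result:
name      | project
----------+--------
Document  | Atlas  
Audit     | Nimbus 
Train     | Nimbus 
Migrate   | Nimbus 
Optimize  | Atlas  
Implement | Atlas  
Refactor  | NULL   
Deploy    | Atlas  


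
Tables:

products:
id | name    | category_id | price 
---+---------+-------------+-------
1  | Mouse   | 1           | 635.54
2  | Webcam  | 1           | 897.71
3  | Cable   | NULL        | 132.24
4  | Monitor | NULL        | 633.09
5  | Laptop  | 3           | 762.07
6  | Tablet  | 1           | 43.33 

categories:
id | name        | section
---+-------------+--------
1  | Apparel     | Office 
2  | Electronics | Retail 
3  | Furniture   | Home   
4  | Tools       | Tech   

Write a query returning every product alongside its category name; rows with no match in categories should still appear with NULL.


LEFT JOIN keeps every row from products (the left table); where category_id has no match in categories, the category columns become NULL. Walk through each product:
  - product 1 (Mouse): category_id=1 -> matches Apparel
  - product 2 (Webcam): category_id=1 -> matches Apparel
  - product 3 (Cable): category_id=NULL, no match -> kept with NULL
  - product 4 (Monitor): category_id=NULL, no match -> kept with NULL
  - product 5 (Laptop): category_id=3 -> matches Furniture
  - product 6 (Tablet): category_id=1 -> matches Apparel
All 6 rows appear; 2 have NULL category.

SQL:
SELECT a.name, b.name AS category
FROM products a
LEFT JOIN categories b ON a.category_id = b.id

Result:
name    | category 
--------+----------
Mouse   | Apparel  
Webcam  | Apparel  
Cable   | NULL     
Monitor | NULL     
Laptop  | Furniture
Tablet  | Apparel  


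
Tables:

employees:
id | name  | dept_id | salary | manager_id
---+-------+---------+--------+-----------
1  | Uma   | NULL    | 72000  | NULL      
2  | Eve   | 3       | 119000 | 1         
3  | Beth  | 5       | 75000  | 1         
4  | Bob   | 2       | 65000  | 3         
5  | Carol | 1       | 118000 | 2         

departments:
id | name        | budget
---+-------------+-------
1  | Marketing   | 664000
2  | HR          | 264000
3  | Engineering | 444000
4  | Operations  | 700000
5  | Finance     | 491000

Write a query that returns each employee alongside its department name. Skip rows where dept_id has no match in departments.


INNER JOIN keeps only employees rows whose dept_id matches an id in departments. Walk through each employee:
  - employee 1 (Uma): dept_id=NULL, no match -> dropped
  - employee 2 (Eve): dept_id=3 -> matches Engineering
  - employee 3 (Beth): dept_id=5 -> matches Finance
  - employee 4 (Bob): dept_id=2 -> matches HR
  - employee 5 (Carol): dept_id=1 -> matches Marketing
So 1 of 5 rows is dropped.

SQL:
SELECT a.name, b.name AS department
FROM employees a
INNER JOIN departments b ON a.dept_id = b.id

Result:
name  | department 
------+------------
Eve   | Engineering
Beth  | Finance    
Bob   | HR         
Carol | Marketing  


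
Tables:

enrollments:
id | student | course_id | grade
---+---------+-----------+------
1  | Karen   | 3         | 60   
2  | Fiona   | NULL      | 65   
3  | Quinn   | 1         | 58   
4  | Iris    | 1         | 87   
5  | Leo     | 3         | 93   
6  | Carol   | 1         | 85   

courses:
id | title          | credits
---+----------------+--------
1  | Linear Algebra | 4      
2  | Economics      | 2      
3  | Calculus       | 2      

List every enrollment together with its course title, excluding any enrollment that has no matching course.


INNER JOIN keeps only enrollments rows whose course_id matches an id in courses. Walk through each enrollment:
  - enrollment 1 (Karen): course_id=3 -> matches Calculus
  - enrollment 2 (Fiona): course_id=NULL, no match -> dropped
  - enrollment 3 (Quinn): course_id=1 -> matches Linear Algebra
  - enrollment 4 (Iris): course_id=1 -> matches Linear Algebra
  - enrollment 5 (Leo): course_id=3 -> matches Calculus
  - enrollment 6 (Carol): course_id=1 -> matches Linear Algebra
So 1 of 6 rows is dropped.

SQL:
SELECT a.student, b.title AS course
FROM enrollments a
INNER JOIN courses b ON a.course_id = b.id

Result:
student | course        
--------+---------------
Karen   | Calculus      
Quinn   | Linear Algebra
Iris    | Linear Algebra
Leo     | Calculus      
Carol   | Linear Algebra


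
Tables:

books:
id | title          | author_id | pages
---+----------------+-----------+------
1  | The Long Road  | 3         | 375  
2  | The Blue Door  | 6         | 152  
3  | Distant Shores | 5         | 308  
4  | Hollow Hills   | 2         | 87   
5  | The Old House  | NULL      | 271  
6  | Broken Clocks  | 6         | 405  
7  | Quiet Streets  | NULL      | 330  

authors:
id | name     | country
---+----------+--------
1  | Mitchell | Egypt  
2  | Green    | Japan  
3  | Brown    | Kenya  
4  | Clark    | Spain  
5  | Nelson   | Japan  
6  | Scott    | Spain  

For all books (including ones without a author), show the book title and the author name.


LEFT JOIN keeps every row from books (the left table); where author_id has no match in authors, the author columns become NULL. Walk through each book:
  - book 1 (The Long Road): author_id=3 -> matches Brown
  - book 2 (The Blue Door): author_id=6 -> matches Scott
  - book 3 (Distant Shores): author_id=5 -> matches Nelson
  - book 4 (Hollow Hills): author_id=2 -> matches Green
  - book 5 (The Old House): author_id=NULL, no match -> kept with NULL
  - book 6 (Broken Clocks): author_id=6 -> matches Scott
  - book 7 (Quiet Streets): author_id=NULL, no match -> kept with NULL
All 7 rows appear; 2 have NULL author.

SQL:
SELECT a.title, b.name AS author
FROM books a
LEFT JOIN authors b ON a.author_id = b.id

Result:
title          | author
---------------+-------
The Long Road  | Brown 
The Blue Door  | Scott 
Distant Shores | Nelson
Hollow Hills   | Green 
The Old House  | NULL  
Broken Clocks  | Scott 
Quiet Streets  | NULL  


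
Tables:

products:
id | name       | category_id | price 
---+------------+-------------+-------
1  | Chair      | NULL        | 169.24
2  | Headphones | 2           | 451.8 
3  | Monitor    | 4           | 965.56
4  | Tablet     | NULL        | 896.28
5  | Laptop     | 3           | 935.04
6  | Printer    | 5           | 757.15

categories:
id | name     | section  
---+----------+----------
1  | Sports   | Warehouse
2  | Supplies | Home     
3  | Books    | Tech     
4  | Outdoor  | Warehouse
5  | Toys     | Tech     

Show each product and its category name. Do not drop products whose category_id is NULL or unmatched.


LEFT JOIN keeps every row from products (the left table); where category_id has no match in categories, the category columns become NULL. Walk through each product:
  - product 1 (Chair): category_id=NULL, no match -> kept with NULL
  - product 2 (Headphones): category_id=2 -> matches Supplies
  - product 3 (Monitor): category_id=4 -> matches Outdoor
  - product 4 (Tablet): category_id=NULL, no match -> kept with NULL
  - product 5 (Laptop): category_id=3 -> matches Books
  - product 6 (Printer): category_id=5 -> matches Toys
All 6 rows appear; 2 have NULL category.

SQL:
SELECT a.name, b.name AS category
FROM products a
LEFT JOIN categories b ON a.category_id = b.id

Result:
name       | category
-----------+---------
Chair      | NULL    
Headphones | Supplies
Monitor    | Outdoor 
Tablet     | NULL    
Laptop     | Books   
Printer    | Toys    


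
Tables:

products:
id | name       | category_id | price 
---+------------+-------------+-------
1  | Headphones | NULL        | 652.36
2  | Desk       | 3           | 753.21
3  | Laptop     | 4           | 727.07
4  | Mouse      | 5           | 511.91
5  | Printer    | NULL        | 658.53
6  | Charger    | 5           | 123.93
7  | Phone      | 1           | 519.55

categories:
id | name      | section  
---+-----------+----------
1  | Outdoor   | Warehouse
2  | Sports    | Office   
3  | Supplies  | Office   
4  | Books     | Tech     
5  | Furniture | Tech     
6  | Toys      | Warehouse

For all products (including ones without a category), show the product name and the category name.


LEFT JOIN keeps every row from products (the left table); where category_id has no match in categories, the category columns become NULL. Walk through each product:
  - product 1 (Headphones): category_id=NULL, no match -> kept with NULL
  - product 2 (Desk): category_id=3 -> matches Supplies
  - product 3 (Laptop): category_id=4 -> matches Books
  - product 4 (Mouse): category_id=5 -> matches Furniture
  - product 5 (Printer): category_id=NULL, no match -> kept with NULL
  - product 6 (Charger): category_id=5 -> matches Furniture
  - product 7 (Phone): category_id=1 -> matches Outdoor
All 7 rows appear; 2 have NULL category.

SQL:
SELECT a.name, b.name AS category
FROM products a
LEFT JOIN categories b ON a.category_id = b.id

Result:
name       | category 
-----------+----------
Headphones | NULL     
Desk       | Supplies 
Laptop     | Books    
Mouse      | Furniture
Printer    | NULL     
Charger    | Furniture
Phone      | Outdoor  


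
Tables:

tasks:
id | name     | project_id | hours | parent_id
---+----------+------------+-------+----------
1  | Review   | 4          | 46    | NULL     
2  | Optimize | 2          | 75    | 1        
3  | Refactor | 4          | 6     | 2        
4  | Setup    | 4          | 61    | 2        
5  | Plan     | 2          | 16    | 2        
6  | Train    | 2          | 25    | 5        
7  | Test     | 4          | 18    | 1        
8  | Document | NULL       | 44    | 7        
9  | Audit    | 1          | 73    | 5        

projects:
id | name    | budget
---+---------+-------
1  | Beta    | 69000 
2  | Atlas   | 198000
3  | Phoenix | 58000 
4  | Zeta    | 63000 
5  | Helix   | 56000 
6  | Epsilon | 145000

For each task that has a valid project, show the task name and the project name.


INNER JOIN keeps only tasks rows whose project_id matches an id in projects. Walk through each task:
  - task 1 (Review): project_id=4 -> matches Zeta
  - task 2 (Optimize): project_id=2 -> matches Atlas
  - task 3 (Refactor): project_id=4 -> matches Zeta
  - task 4 (Setup): project_id=4 -> matches Zeta
  - task 5 (Plan): project_id=2 -> matches Atlas
  - task 6 (Train): project_id=2 -> matches Atlas
  - task 7 (Test): project_id=4 -> matches Zeta
  - task 8 (Document): project_id=NULL, no match -> dropped
  - task 9 (Audit): project_id=1 -> matches Beta
So 1 of 9 rows is dropped.

SQL:
SELECT a.name, b.name AS project
FROM tasks a
INNER JOIN projects b ON a.project_id = b.id

Result:
name     | project
---------+--------
Review   | Zeta   
Optimize | Atlas  
Refactor | Zeta   
Setup    | Zeta   
Plan     | Atlas  
Train    | Atlas  
Test     | Zeta   
Audit    | Beta   


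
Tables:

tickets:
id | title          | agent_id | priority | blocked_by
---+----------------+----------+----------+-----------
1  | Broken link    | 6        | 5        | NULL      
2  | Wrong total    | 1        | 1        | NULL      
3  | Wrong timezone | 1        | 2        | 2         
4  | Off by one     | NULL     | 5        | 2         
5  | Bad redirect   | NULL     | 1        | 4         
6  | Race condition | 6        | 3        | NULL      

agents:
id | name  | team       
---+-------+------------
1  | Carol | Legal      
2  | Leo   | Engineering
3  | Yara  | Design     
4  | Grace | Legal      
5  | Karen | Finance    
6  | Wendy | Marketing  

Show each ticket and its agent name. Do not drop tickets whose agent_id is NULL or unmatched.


LEFT JOIN keeps every row from tickets (the left table); where agent_id has no match in agents, the agent columns become NULL. Walk through each ticket:
  - ticket 1 (Broken link): agent_id=6 -> matches Wendy
  - ticket 2 (Wrong total): agent_id=1 -> matches Carol
  - ticket 3 (Wrong timezone): agent_id=1 -> matches Carol
  - ticket 4 (Off by one): agent_id=NULL, no match -> kept with NULL
  - ticket 5 (Bad redirect): agent_id=NULL, no match -> kept with NULL
  - ticket 6 (Race condition): agent_id=6 -> matches Wendy
All 6 rows appear; 2 have NULL agent.

SQL:
SELECT a.title, b.name AS agent
FROM tickets a
LEFT JOIN agents b ON a.agent_id = b.id

Result:
title          | agent
---------------+------
Broken link    | Wendy
Wrong total    | Carol
Wrong timezone | Carol
Off by one     | NULL 
Bad redirect   | NULL 
Race condition | Wendy


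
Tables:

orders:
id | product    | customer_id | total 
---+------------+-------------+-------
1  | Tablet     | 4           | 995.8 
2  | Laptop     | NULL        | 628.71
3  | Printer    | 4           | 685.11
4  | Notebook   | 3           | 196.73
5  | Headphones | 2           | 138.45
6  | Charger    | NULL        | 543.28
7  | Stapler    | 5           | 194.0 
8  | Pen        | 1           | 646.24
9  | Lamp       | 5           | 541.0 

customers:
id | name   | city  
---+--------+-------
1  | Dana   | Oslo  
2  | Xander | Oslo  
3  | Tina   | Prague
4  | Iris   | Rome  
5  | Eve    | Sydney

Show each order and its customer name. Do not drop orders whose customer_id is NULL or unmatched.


LEFT JOIN keeps every row from orders (the left table); where customer_id has no match in customers, the customer columns become NULL. Walk through each order:
  - order 1 (Tablet): customer_id=4 -> matches Iris
  - order 2 (Laptop): customer_id=NULL, no match -> kept with NULL
  - order 3 (Printer): customer_id=4 -> matches Iris
  - order 4 (Notebook): customer_id=3 -> matches Tina
  - order 5 (Headphones): customer_id=2 -> matches Xander
  - order 6 (Charger): customer_id=NULL, no match -> kept with NULL
  - order 7 (Stapler): customer_id=5 -> matches Eve
  - order 8 (Pen): customer_id=1 -> matches Dana
  - order 9 (Lamp): customer_id=5 -> matches Eve
All 9 rows appear; 2 have NULL customer.

SQL:
SELECT a.product, b.name AS customer
FROM orders a
LEFT JOIN customers b ON a.customer_id = b.id

Result:
product    | customer
-----------+---------
Tablet     | Iris    
Laptop     | NULL    
Printer    | Iris    
Notebook   | Tina    
Headphones | Xander  
Charger    | NULL    
Stapler    | Eve     
Pen        | Dana    
Lamp       | Eve     


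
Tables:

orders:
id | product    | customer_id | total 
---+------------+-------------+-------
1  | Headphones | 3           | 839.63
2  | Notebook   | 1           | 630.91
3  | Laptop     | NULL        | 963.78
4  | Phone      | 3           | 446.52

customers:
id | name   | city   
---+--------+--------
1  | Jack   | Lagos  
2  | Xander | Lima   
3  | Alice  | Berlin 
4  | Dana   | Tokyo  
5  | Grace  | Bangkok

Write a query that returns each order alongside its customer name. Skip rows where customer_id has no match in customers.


INNER JOIN keeps only orders rows whose customer_id matches an id in customers. Walk through each order:
  - order 1 (Headphones): customer_id=3 -> matches Alice
  - order 2 (Notebook): customer_id=1 -> matches Jack
  - order 3 (Laptop): customer_id=NULL, no match -> dropped
  - order 4 (Phone): customer_id=3 -> matches Alice
So 1 of 4 rows is dropped.

SQL:
SELECT a.product, b.name AS customer
FROM orders a
INNER JOIN customers b ON a.customer_id = b.id

Result:
product    | customer
-----------+---------
Headphones | Alice   
Notebook   | Jack    
Phone      | Alice   


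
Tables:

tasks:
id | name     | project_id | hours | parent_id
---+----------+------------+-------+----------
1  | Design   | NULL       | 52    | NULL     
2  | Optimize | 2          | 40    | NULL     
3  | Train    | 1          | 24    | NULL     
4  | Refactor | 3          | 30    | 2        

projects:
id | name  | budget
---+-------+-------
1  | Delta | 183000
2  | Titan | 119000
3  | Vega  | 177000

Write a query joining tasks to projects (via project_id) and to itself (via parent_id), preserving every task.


Two LEFT JOINs from the same base table tasks: one to projects via project_id, one to tasks itself via parent_id. Both are LEFT so every task is preserved.
Match against projects:
  - task 1 (Design): project_id=NULL, no match -> kept with NULL
  - task 2 (Optimize): project_id=2 -> matches Titan
  - task 3 (Train): project_id=1 -> matches Delta
  - task 4 (Refactor): project_id=3 -> matches Vega
Match against tasks (self):
  - task 1 (Design): parent_id=NULL -> NULL
  - task 2 (Optimize): parent_id=NULL -> NULL
  - task 3 (Train): parent_id=NULL -> NULL
  - task 4 (Refactor): parent_id=2 -> Optimize

SQL:
SELECT a.name, b.name AS project, c.name AS parent
FROM tasks a
LEFT JOIN projects b ON a.project_id = b.id
LEFT JOIN tasks c ON a.parent_id = c.id

Result:
name     | project | parent  
---------+---------+---------
Design   | NULL    | NULL    
Optimize | Titan   | NULL    
Train    | Delta   | NULL    
Refactor | Vega    | Optimize


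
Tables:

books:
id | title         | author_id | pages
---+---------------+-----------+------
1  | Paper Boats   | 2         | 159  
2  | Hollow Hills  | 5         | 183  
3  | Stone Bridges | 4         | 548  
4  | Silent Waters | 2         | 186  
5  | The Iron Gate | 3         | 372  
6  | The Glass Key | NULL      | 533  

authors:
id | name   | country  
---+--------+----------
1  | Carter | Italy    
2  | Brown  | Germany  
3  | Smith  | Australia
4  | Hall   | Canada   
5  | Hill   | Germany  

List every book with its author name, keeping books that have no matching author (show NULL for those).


LEFT JOIN keeps every row from books (the left table); where author_id has no match in authors, the author columns become NULL. Walk through each book:
  - book 1 (Paper Boats): author_id=2 -> matches Brown
  - book 2 (Hollow Hills): author_id=5 -> matches Hill
  - book 3 (Stone Bridges): author_id=4 -> matches Hall
  - book 4 (Silent Waters): author_id=2 -> matches Brown
  - book 5 (The Iron Gate): author_id=3 -> matches Smith
  - book 6 (The Glass Key): author_id=NULL, no match -> kept with NULL
All 6 rows appear; 1 has NULL author.

SQL:
SELECT a.title, b.name AS author
FROM books a
LEFT JOIN authors b ON a.author_id = b.id

Result:
title         | author
--------------+-------
Paper Boats   | Brown 
Hollow Hills  | Hill  
Stone Bridges | Hall  
Silent Waters | Brown 
The Iron Gate | Smith 
The Glass Key | NULL  


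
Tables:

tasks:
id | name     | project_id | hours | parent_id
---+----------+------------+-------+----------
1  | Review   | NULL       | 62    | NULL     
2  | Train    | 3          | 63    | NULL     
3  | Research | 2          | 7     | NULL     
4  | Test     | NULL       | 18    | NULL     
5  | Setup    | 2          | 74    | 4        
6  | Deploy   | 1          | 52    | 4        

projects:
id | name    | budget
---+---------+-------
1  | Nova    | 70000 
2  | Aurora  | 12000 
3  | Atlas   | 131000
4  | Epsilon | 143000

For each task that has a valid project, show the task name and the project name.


INNER JOIN keeps only tasks rows whose project_id matches an id in projects. Walk through each task:
  - task 1 (Review): project_id=NULL, no match -> dropped
  - task 2 (Train): project_id=3 -> matches Atlas
  - task 3 (Research): project_id=2 -> matches Aurora
  - task 4 (Test): project_id=NULL, no match -> dropped
  - task 5 (Setup): project_id=2 -> matches Aurora
  - task 6 (Deploy): project_id=1 -> matches Nova
So 2 of 6 rows are dropped.

SQL:
SELECT a.name, b.name AS project
FROM tasks a
INNER JOIN projects b ON a.project_id = b.id

Result:
name     | project
---------+--------
Train    | Atlas  
Research | Aurora 
Setup    | Aurora 
Deploy   | Nova   


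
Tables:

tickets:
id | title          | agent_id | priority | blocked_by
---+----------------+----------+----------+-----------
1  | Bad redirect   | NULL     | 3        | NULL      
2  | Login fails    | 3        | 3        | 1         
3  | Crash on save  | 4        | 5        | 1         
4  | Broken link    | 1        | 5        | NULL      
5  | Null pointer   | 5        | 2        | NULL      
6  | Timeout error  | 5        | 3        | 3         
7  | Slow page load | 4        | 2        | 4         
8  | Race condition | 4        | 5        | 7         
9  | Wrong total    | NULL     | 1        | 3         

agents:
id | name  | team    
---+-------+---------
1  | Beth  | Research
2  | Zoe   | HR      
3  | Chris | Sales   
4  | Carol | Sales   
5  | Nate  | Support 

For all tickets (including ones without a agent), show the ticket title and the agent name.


LEFT JOIN keeps every row from tickets (the left table); where agent_id has no match in agents, the agent columns become NULL. Walk through each ticket:
  - ticket 1 (Bad redirect): agent_id=NULL, no match -> kept with NULL
  - ticket 2 (Login fails): agent_id=3 -> matches Chris
  - ticket 3 (Crash on save): agent_id=4 -> matches Carol
  - ticket 4 (Broken link): agent_id=1 -> matches Beth
  - ticket 5 (Null pointer): agent_id=5 -> matches Nate
  - ticket 6 (Timeout error): agent_id=5 -> matches Nate
  - ticket 7 (Slow page load): agent_id=4 -> matches Carol
  - ticket 8 (Race condition): agent_id=4 -> matches Carol
  - ticket 9 (Wrong total): agent_id=NULL, no match -> kept with NULL
All 9 rows appear; 2 have NULL agent.

SQL:
SELECT a.title, b.name AS agent
FROM tickets a
LEFT JOIN agents b ON a.agent_id = b.id

Result:
title          | agent
---------------+------
Bad redirect   | NULL 
Login fails    | Chris
Crash on save  | Carol
Broken link    | Beth 
Null pointer   | Nate 
Timeout error  | Nate 
Slow page load | Carol
Race condition | Carol
Wrong total    | NULL 


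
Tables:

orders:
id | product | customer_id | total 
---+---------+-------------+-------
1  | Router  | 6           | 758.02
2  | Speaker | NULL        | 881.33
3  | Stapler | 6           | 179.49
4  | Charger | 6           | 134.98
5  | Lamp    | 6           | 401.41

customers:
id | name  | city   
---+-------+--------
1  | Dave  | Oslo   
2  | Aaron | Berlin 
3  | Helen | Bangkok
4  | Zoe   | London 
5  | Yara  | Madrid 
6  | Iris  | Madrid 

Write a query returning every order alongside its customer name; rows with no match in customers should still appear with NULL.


LEFT JOIN keeps every row from orders (the left table); where customer_id has no match in customers, the customer columns become NULL. Walk through each order:
  - order 1 (Router): customer_id=6 -> matches Iris
  - order 2 (Speaker): customer_id=NULL, no match -> kept with NULL
  - order 3 (Stapler): customer_id=6 -> matches Iris
  - order 4 (Charger): customer_id=6 -> matches Iris
  - order 5 (Lamp): customer_id=6 -> matches Iris
All 5 rows appear; 1 has NULL customer.

SQL:
SELECT a.product, b.name AS customer
FROM orders a
LEFT JOIN customers b ON a.customer_id = b.id

Result:
product | customer
--------+---------
Router  | Iris    
Speaker | NULL    
Stapler | Iris    
Charger | Iris    
Lamp    | Iris    


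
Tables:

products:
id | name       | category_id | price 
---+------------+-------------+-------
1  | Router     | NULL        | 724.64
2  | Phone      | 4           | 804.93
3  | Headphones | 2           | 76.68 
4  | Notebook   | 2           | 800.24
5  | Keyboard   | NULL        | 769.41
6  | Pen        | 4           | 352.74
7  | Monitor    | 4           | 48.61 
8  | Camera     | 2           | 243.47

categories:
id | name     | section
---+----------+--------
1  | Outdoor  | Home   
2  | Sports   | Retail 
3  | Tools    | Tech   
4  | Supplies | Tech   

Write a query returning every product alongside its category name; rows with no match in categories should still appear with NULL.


LEFT JOIN keeps every row from products (the left table); where category_id has no match in categories, the category columns become NULL. Walk through each product:
  - product 1 (Router): category_id=NULL, no match -> kept with NULL
  - product 2 (Phone): category_id=4 -> matches Supplies
  - product 3 (Headphones): category_id=2 -> matches Sports
  - product 4 (Notebook): category_id=2 -> matches Sports
  - product 5 (Keyboard): category_id=NULL, no match -> kept with NULL
  - product 6 (Pen): category_id=4 -> matches Supplies
  - product 7 (Monitor): category_id=4 -> matches Supplies
  - product 8 (Camera): category_id=2 -> matches Sports
All 8 rows appear; 2 have NULL category.

SQL:
SELECT a.name, b.name AS category
FROM products a
LEFT JOIN categories b ON a.category_id = b.id

Result:
name       | category
-----------+---------
Router     | NULL    
Phone      | Supplies
Headphones | Sports  
Notebook   | Sports  
Keyboard   | NULL    
Pen        | Supplies
Monitor    | Supplies
Camera     | Sports  


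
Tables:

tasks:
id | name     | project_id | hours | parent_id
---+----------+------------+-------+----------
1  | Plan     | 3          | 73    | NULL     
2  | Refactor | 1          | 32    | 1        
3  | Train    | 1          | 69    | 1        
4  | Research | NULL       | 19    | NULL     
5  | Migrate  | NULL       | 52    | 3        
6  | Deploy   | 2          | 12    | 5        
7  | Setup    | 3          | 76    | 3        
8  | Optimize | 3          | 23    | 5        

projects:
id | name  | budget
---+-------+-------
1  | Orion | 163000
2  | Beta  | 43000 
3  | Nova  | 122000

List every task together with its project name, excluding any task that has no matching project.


INNER JOIN keeps only tasks rows whose project_id matches an id in projects. Walk through each task:
  - task 1 (Plan): project_id=3 -> matches Nova
  - task 2 (Refactor): project_id=1 -> matches Orion
  - task 3 (Train): project_id=1 -> matches Orion
  - task 4 (Research): project_id=NULL, no match -> dropped
  - task 5 (Migrate): project_id=NULL, no match -> dropped
  - task 6 (Deploy): project_id=2 -> matches Beta
  - task 7 (Setup): project_id=3 -> matches Nova
  - task 8 (Optimize): project_id=3 -> matches Nova
So 2 of 8 rows are dropped.

SQL:
SELECT a.name, b.name AS project
FROM tasks a
INNER JOIN projects b ON a.project_id = b.id

Result:
name     | project
---------+--------
Plan     | Nova   
Refactor | Orion  
Train    | Orion  
Deploy   | Beta   
Setup    | Nova   
Optimize | Nova   


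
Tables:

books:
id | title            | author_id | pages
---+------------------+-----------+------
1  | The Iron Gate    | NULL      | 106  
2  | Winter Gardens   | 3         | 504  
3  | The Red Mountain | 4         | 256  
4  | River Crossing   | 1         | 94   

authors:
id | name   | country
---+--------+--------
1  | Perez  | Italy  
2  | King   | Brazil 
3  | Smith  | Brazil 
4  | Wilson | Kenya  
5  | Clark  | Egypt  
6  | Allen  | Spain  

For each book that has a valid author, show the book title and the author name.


INNER JOIN keeps only books rows whose author_id matches an id in authors. Walk through each book:
  - book 1 (The Iron Gate): author_id=NULL, no match -> dropped
  - book 2 (Winter Gardens): author_id=3 -> matches Smith
  - book 3 (The Red Mountain): author_id=4 -> matches Wilson
  - book 4 (River Crossing): author_id=1 -> matches Perez
So 1 of 4 rows is dropped.

SQL:
SELECT a.title, b.name AS author
FROM books a
INNER JOIN authors b ON a.author_id = b.id

Result:
title            | author
-----------------+-------
Winter Gardens   | Smith 
The Red Mountain | Wilson
River Crossing   | Perez 
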